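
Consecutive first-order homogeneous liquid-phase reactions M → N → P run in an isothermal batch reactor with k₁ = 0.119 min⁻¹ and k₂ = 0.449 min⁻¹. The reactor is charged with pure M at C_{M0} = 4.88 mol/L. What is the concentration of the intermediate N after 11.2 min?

0.453 mol/L

Solving the coupled first-order balances gives C_N(t) = [k₁/(k₂−k₁)]·C_{M0}·(e^(−k₁t) − e^(−k₂t)).
e^(−k₁t) = e^(−0.119×11.2) = e^(−1.333) = 0.2637; e^(−k₂t) = e^(−5.029) = 0.006547.
C_N = 0.119×4.88/(0.449−0.119) × (0.2637−0.006547) = 1.760×0.2572 = 0.4526 mol/L.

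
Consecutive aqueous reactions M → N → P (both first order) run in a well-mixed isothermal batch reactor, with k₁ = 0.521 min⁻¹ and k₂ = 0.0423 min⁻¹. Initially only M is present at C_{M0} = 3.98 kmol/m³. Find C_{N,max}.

3.19 kmol/m³

For a first-order series the maximum intermediate yield is C_{N,max}/C_{M0} = (k₁/k₂)^[k₂/(k₂−k₁)].
= (0.521/0.0423)^(0.0423/(0.0423−0.521)) = (12.32)^(-0.08836) = 0.8010.
C_{N,max} = 0.8010×3.98 = 3.19 kmol/m³.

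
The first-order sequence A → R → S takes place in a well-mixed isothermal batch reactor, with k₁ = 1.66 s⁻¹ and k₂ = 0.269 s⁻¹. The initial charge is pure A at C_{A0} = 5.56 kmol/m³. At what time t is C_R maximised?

The intermediate peaks when r₁ = r₂, i.e. k₁e^(−k₁t) = k₂e^(−k₂t), giving t_opt = ln(k₂/k₁)/(k₂−k₁).
= ln(0.269/1.66)/(0.269−1.66) = ln(0.1620)/-1.391 = -1.820/-1.391 = 1.31 s.

1.31 s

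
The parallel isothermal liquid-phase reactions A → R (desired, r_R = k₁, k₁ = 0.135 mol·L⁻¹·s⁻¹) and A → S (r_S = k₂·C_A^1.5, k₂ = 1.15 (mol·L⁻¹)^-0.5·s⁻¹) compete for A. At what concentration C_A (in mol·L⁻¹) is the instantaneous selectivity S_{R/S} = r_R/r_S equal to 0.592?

S_{R/S} = (k₁/k₂)·C_A^-1.5 ⇒ C_A = (S·k₂/k₁)^(1/(-1.5)).
= (0.592×1.15/0.135)^(-0.6667) = (5.043)^(-0.6667) = 0.340 mol·L⁻¹.

0.340 mol·L⁻¹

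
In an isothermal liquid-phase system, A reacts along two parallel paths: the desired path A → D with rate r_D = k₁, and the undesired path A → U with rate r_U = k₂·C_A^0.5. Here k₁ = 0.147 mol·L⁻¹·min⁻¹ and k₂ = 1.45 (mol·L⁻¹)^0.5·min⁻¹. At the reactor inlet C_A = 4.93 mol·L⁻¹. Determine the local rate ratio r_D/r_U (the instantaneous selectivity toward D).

S_{D/U} = r_D/r_U = (k₁)/(k₂·C_A^0.5) = (k₁/k₂)·C_A^-0.5.
= (0.147) / (1.45×4.930^0.5) = 0.1470/3.220 = 0.0457.

0.0457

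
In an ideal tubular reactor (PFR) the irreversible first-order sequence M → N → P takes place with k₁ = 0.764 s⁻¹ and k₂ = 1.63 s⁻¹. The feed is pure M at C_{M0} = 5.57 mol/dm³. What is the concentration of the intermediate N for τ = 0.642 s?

1.28 mol/dm³

The intermediate concentration in a first-order A→B→C sequence is C_N = k₁C_{M0}(e^(−k₁τ) − e^(−k₂τ))/(k₂−k₁).
e^(−k₁τ) = e^(−0.764×0.642) = e^(−0.4905) = 0.6123; e^(−k₂τ) = e^(−1.046) = 0.3512.
C_N = 0.764×5.57/(1.63−0.764) × (0.6123−0.3512) = 4.914×0.2611 = 1.283 mol/dm³.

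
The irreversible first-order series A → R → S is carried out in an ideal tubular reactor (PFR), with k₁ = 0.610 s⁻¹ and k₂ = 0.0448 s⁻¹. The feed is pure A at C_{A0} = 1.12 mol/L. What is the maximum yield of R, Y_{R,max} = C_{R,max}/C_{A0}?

At the optimum, C_{R,max}/C_{A0} = (k₁/k₂)^[k₂/(k₂−k₁)].
= (0.610/0.0448)^(0.0448/(0.0448−0.610)) = (13.62)^(-0.07926) = 0.8130.

0.813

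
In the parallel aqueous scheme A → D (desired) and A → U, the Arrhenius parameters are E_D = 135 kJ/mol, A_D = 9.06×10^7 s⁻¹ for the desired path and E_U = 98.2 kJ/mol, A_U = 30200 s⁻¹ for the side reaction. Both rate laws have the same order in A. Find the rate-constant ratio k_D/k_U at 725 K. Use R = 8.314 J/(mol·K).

6.69

Since both paths have the same order in A, the concentration cancels and S_{D/U} = k_D/k_U = (A_D/A_U)·exp[(E_U−E_D)/(RT)].
(E_U−E_D)/(RT) = (98.2−135)×10³/(8.314×725) = -36800/6028 = -6.105.
k_D/k_U = (9.06×10^7/30200)·exp(-6.105) = 3000 × 0.002231 = 6.69.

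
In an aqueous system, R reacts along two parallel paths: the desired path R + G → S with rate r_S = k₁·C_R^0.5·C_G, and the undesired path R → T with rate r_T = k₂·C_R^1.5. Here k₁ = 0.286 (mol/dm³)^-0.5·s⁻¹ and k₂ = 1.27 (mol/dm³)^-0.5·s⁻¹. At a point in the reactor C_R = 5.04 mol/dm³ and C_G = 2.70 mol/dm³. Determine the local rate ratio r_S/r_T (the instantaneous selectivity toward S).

S_{S/T} = r_S/r_T = (k₁·C_R^0.5·C_G)/(k₂·C_R^1.5) = (k₁/k₂)·C_R⁻¹·C_G.
= (0.286×5.040^0.5×2.700) / (1.27×5.040^1.5) = 1.734/14.37 = 0.121.
The undesired path is higher order in R, so low C_R (CSTR or dilute feed) favours S.

0.121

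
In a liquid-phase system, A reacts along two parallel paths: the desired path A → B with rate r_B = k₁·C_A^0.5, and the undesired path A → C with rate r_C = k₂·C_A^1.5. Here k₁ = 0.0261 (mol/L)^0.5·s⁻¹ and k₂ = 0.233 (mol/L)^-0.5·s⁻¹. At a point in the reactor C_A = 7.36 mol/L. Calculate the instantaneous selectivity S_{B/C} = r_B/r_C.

0.0152

S_{B/C} = r_B/r_C = (k₁·C_A^0.5)/(k₂·C_A^1.5) = (k₁/k₂)·C_A⁻¹.
= (0.0261×7.360^0.5) / (0.233×7.360^1.5) = 0.07081/4.652 = 0.0152.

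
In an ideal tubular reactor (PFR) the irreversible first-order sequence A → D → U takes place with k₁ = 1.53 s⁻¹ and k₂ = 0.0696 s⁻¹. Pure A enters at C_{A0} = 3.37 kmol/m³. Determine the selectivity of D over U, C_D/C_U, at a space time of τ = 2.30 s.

7.92

The intermediate concentration in a first-order A→B→C sequence is C_D = k₁C_{A0}(e^(−k₁τ) − e^(−k₂τ))/(k₂−k₁).
e^(−k₁τ) = e^(−1.53×2.30) = e^(−3.519) = 0.02963; e^(−k₂τ) = e^(−0.1601) = 0.8521.
C_D = 1.53×3.37/(0.0696−1.53) × (0.02963−0.8521) = (-3.531)×(-0.8224) = 2.904 kmol/m³.
C_A = C_{A0}e^(−k₁τ) = 0.09985 kmol/m³, so C_U = C_{A0}−C_A−C_D = 0.3664 kmol/m³; C_D/C_U = 7.92.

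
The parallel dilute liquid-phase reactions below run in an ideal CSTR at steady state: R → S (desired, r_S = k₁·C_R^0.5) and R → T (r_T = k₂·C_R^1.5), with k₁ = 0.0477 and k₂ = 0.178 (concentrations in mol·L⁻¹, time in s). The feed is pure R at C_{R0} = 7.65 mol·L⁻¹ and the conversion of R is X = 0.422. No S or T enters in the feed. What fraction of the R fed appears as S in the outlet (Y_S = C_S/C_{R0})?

Exit C_R = C_{R0}(1−X) = 7.65×0.578 = 4.422 mol·L⁻¹.
A CSTR operates uniformly at the exit composition, giving r_S = 0.1003 and r_T = 1.655 (each k·C_R^n at C_R = 4.422).
Fraction of consumed R going to S: r_S/(r_S+r_T) = 0.05714.
C_S = 0.05714·C_{R0}·X = 0.05714×7.65×0.422 = 0.184 mol·L⁻¹; Y_S = C_S/C_{R0} = 0.0241.

0.0241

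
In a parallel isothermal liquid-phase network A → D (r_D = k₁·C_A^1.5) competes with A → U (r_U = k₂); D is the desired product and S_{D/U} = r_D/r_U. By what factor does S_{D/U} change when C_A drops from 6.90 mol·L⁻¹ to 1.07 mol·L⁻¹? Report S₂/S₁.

S_{D/U} = (k₁/k₂)·C_A^1.5, so S₂/S₁ = (C_{A,2}/C_{A,1})^1.5.
= (1.07/6.90)^1.5 = (0.1551)^1.5 = 0.0611.
Selectivity toward D falls as C_A falls — high-concentration operation is favoured.

0.0611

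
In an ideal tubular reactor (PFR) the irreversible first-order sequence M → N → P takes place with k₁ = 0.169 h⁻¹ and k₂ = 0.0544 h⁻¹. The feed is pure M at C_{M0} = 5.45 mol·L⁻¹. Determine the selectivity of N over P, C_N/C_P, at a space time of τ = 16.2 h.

1.23

Solving the coupled first-order balances gives C_N(τ) = [k₁/(k₂−k₁)]·C_{M0}·(e^(−k₁τ) − e^(−k₂τ)).
e^(−k₁τ) = e^(−0.169×16.2) = e^(−2.738) = 0.06471; e^(−k₂τ) = e^(−0.8813) = 0.4143.
C_N = 0.169×5.45/(0.0544−0.169) × (0.06471−0.4143) = (-8.037)×(-0.3495) = 2.809 mol·L⁻¹.
C_M = C_{M0}e^(−k₁τ) = 0.3527 mol·L⁻¹, so C_P = C_{M0}−C_M−C_N = 2.288 mol·L⁻¹; C_N/C_P = 1.23.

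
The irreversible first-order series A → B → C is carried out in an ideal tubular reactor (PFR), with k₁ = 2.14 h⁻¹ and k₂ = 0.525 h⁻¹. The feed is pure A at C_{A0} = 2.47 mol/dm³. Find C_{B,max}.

1.56 mol/dm³

At the optimum, C_{B,max}/C_{A0} = (k₁/k₂)^[k₂/(k₂−k₁)].
= (2.14/0.525)^(0.525/(0.525−2.14)) = (4.076)^(-0.3251) = 0.6333.
C_{B,max} = 0.6333×2.47 = 1.56 mol/dm³.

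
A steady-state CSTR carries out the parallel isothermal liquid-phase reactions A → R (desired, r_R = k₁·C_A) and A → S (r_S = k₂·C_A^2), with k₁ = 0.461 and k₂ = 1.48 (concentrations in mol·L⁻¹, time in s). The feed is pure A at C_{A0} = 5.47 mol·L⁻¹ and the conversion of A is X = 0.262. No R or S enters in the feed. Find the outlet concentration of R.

Exit C_A = C_{A0}(1−X) = 5.47×0.738 = 4.037 mol·L⁻¹.
A CSTR operates uniformly at the exit composition, giving r_R = 1.861 and r_S = 24.12 (each k·C_A^n at C_A = 4.037).
Fraction of consumed A going to R: r_R/(r_R+r_S) = 0.07163.
C_R = 0.07163·C_{A0}·X = 0.07163×5.47×0.262 = 0.103 mol·L⁻¹.

0.103 mol·L⁻¹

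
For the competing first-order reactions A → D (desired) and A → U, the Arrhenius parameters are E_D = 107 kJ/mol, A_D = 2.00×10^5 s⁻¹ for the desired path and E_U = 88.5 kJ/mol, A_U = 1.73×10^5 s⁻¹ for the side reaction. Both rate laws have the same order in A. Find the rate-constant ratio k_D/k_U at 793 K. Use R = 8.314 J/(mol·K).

k_D/k_U = (A_D/A_U)·exp[−(E_D−E_U)/(RT)] = (A_D/A_U)·exp[(E_U−E_D)/(RT)].
(E_U−E_D)/(RT) = (88.5−107)×10³/(8.314×793) = -18500/6593 = -2.806.
k_D/k_U = (2.00×10^5/1.73×10^5)·exp(-2.806) = 1.156 × 0.06045 = 0.0699.
Since E_D > E_U, raising the temperature improves selectivity toward D.

0.0699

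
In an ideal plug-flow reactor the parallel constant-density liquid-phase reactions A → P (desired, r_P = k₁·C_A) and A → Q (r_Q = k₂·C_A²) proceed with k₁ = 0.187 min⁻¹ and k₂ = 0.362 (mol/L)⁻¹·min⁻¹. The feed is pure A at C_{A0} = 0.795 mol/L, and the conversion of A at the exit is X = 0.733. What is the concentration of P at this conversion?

C_A = C_{A0}(1−X) = 0.2123 mol/L.
Along a PFR/batch, dC_P/dC_A = −r_P/(r_P+r_Q) = −k₁/(k₁+k₂·C_A).
Integrating from C_{A0} to C_A: C_P = (0.187/0.362)·ln[(0.187+0.362·0.795)/(0.187+0.362·0.212)] = 0.5166·ln(0.4748/0.2638) = 0.3035 mol/L.

0.304 mol/L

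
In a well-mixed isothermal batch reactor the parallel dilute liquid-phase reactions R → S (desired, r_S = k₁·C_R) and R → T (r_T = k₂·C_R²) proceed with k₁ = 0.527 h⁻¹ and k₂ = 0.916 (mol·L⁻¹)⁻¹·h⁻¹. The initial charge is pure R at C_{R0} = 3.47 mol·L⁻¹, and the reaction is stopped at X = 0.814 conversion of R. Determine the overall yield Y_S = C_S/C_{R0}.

C_R = C_{R0}(1−X) = 0.6454 mol·L⁻¹.
Along a PFR/batch, dC_S/dC_R = −r_S/(r_S+r_T) = −k₁/(k₁+k₂·C_R).
Integrating from C_{R0} to C_R: C_S = (0.527/0.916)·ln[(0.527+0.916·3.47)/(0.527+0.916·0.645)] = 0.5753·ln(3.706/1.118) = 0.6893 mol·L⁻¹.
Y_S = C_S/C_{R0} = 0.6893/3.47 = 0.199.

0.199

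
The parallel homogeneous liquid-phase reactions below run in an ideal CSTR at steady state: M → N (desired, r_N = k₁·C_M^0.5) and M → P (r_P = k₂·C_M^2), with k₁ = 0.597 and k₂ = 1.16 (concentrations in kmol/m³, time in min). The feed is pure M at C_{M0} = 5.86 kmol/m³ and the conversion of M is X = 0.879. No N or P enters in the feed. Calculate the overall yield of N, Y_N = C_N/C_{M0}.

0.407

Exit C_M = C_{M0}(1−X) = 5.86×0.121 = 0.7091 kmol/m³.
Rates in a CSTR are evaluated at the outlet concentration: r_N = 0.597×0.7091^0.5 = 0.5027, r_P = 1.16×0.7091^2 = 0.5832.
Fraction of consumed M going to N: r_N/(r_N+r_P) = 0.4629.
C_N = 0.4629·C_{M0}·X = 0.4629×5.86×0.879 = 2.38 kmol/m³; Y_N = C_N/C_{M0} = 0.407.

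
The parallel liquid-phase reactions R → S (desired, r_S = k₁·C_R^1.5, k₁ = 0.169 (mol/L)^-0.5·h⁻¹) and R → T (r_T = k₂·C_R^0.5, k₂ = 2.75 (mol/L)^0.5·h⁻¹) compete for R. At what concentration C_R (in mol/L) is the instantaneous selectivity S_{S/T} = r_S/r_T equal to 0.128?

S_{S/T} = (k₁/k₂)·C_R ⇒ C_R = S·k₂/k₁.
= 0.128×2.75/0.169 = 2.08 mol/L.

2.08 mol/L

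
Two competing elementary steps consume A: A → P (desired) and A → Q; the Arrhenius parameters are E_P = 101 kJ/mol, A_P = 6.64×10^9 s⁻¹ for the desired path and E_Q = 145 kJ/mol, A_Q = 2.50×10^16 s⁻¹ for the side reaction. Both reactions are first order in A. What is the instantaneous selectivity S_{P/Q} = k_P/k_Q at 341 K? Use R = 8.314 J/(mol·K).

Since both paths have the same order in A, the concentration cancels and S_{P/Q} = k_P/k_Q = (A_P/A_Q)·exp[(E_Q−E_P)/(RT)].
(E_Q−E_P)/(RT) = (145−101)×10³/(8.314×341) = 44000/2835 = 15.52.
k_P/k_Q = (6.64×10^9/2.50×10^16)·exp(15.52) = 2.656×10^-7 × 5.498×10^6 = 1.46.

1.46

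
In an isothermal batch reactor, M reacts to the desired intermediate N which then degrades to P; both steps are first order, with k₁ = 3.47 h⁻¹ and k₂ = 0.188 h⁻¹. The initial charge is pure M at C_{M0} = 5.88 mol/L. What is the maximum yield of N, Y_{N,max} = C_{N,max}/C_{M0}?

Evaluating C_N at t_opt = ln(k₂/k₁)/(k₂−k₁) gives C_{N,max}/C_{M0} = (k₁/k₂)^[k₂/(k₂−k₁)].
= (3.47/0.188)^(0.188/(0.188−3.47)) = (18.46)^(-0.05728) = 0.8462.

0.846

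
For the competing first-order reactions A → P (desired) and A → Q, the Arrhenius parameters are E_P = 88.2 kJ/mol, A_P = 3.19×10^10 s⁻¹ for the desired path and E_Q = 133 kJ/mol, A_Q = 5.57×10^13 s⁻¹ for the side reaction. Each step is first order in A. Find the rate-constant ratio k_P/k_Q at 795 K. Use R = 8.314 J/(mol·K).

With equal orders, S_{P/Q} = k_P/k_Q = (A_P/A_Q)·exp[(E_Q−E_P)/(RT)].
(E_Q−E_P)/(RT) = (133−88.2)×10³/(8.314×795) = 44800/6610 = 6.778.
k_P/k_Q = (3.19×10^10/5.57×10^13)·exp(6.778) = 5.727×10^-4 × 878.3 = 0.503.

0.503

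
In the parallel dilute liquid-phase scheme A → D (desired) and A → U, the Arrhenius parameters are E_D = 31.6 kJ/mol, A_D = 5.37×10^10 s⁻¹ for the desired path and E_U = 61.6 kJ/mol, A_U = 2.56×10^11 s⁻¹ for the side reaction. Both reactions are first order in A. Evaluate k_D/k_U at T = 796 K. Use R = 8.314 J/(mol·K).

Since both paths have the same order in A, the concentration cancels and S_{D/U} = k_D/k_U = (A_D/A_U)·exp[(E_U−E_D)/(RT)].
(E_U−E_D)/(RT) = (61.6−31.6)×10³/(8.314×796) = 30000/6618 = 4.533.
k_D/k_U = (5.37×10^10/2.56×10^11)·exp(4.533) = 0.2098 × 93.05 = 19.5.

19.5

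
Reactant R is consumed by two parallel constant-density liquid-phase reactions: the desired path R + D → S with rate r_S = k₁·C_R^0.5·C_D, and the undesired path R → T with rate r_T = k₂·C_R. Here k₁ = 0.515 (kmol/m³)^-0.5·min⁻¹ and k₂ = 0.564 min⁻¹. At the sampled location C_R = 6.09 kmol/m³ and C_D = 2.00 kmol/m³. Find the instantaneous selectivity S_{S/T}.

S_{S/T} = r_S/r_T = (k₁·C_R^0.5·C_D)/(k₂·C_R) = (k₁/k₂)·C_R^-0.5·C_D.
= (0.515×6.090^0.5×2.000) / (0.564×6.090) = 2.542/3.435 = 0.740.

0.740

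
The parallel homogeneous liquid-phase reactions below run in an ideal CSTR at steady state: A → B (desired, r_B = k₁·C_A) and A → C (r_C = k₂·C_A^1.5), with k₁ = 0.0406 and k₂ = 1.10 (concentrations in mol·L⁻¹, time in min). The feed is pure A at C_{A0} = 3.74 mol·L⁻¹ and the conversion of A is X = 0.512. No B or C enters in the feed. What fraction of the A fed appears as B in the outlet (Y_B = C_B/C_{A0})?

0.0136

Exit C_A = C_{A0}(1−X) = 3.74×0.488 = 1.825 mol·L⁻¹.
A CSTR operates uniformly at the exit composition, giving r_B = 0.07410 and r_C = 2.712 (each k·C_A^n at C_A = 1.825).
Fraction of consumed A going to B: r_B/(r_B+r_C) = 0.02659.
C_B = 0.02659·C_{A0}·X = 0.02659×3.74×0.512 = 0.0509 mol·L⁻¹; Y_B = C_B/C_{A0} = 0.0136.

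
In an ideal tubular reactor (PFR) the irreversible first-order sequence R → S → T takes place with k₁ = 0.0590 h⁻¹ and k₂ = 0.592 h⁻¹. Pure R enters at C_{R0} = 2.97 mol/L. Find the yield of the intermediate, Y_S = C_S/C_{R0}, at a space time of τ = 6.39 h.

0.0734

Solving the coupled first-order balances gives C_S(τ) = [k₁/(k₂−k₁)]·C_{R0}·(e^(−k₁τ) − e^(−k₂τ)).
e^(−k₁τ) = e^(−0.0590×6.39) = e^(−0.3770) = 0.6859; e^(−k₂τ) = e^(−3.783) = 0.02276.
C_S = 0.0590×2.97/(0.592−0.0590) × (0.6859−0.02276) = 0.3288×0.6632 = 0.2180 mol/L.
Y_S = C_S/C_{R0} = 0.2180/2.97 = 0.0734.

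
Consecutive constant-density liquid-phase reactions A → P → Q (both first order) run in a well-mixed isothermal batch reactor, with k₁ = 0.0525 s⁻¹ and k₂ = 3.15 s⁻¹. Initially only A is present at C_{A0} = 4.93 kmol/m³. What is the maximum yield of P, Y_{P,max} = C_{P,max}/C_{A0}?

0.0155

Evaluating C_P at t_opt = ln(k₂/k₁)/(k₂−k₁) gives C_{P,max}/C_{A0} = (k₁/k₂)^[k₂/(k₂−k₁)].
= (0.0525/3.15)^(3.15/(3.15−0.0525)) = (0.01667)^(1.017) = 0.01555.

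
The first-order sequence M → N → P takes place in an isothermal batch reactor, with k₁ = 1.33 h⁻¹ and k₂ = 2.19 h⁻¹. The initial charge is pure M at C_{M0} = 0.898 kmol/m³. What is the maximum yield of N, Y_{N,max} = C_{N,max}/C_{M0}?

0.281

Evaluating C_N at t_opt = ln(k₂/k₁)/(k₂−k₁) gives C_{N,max}/C_{M0} = (k₁/k₂)^[k₂/(k₂−k₁)].
= (1.33/2.19)^(2.19/(2.19−1.33)) = (0.6073)^(2.547) = 0.2808.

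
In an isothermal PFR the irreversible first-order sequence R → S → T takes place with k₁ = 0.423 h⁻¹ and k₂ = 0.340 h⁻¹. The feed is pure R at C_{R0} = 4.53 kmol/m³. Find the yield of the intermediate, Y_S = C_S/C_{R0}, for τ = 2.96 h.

Solving the coupled first-order balances gives C_S(τ) = [k₁/(k₂−k₁)]·C_{R0}·(e^(−k₁τ) − e^(−k₂τ)).
e^(−k₁τ) = e^(−0.423×2.96) = e^(−1.252) = 0.2859; e^(−k₂τ) = e^(−1.006) = 0.3655.
C_S = 0.423×4.53/(0.340−0.423) × (0.2859−0.3655) = (-23.09)×(-0.07962) = 1.838 kmol/m³.
Y_S = C_S/C_{R0} = 1.838/4.53 = 0.406.

0.406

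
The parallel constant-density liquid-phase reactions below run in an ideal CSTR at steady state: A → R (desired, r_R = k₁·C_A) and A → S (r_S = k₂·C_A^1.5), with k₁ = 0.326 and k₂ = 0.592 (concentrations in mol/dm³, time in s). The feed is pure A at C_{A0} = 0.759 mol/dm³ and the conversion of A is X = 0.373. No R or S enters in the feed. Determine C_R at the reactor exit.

0.126 mol/dm³

Exit C_A = C_{A0}(1−X) = 0.759×0.627 = 0.4759 mol/dm³.
Rates in a CSTR are evaluated at the outlet concentration: r_R = 0.326×0.4759 = 0.1551, r_S = 0.592×0.4759^1.5 = 0.1944.
Fraction of consumed A going to R: r_R/(r_R+r_S) = 0.4439.
C_R = 0.4439·C_{A0}·X = 0.4439×0.759×0.373 = 0.126 mol/dm³.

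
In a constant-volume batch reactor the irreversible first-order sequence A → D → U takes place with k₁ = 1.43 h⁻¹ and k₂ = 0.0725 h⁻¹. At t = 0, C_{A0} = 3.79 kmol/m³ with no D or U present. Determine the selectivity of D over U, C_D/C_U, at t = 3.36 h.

4.67

For first-order series with pure A initially, C_D(t) = k₁C_{A0}/(k₂−k₁)·(e^(−k₁t) − e^(−k₂t)).
e^(−k₁t) = e^(−1.43×3.36) = e^(−4.805) = 0.008190; e^(−k₂t) = e^(−0.2436) = 0.7838.
C_D = 1.43×3.79/(0.0725−1.43) × (0.008190−0.7838) = (-3.992)×(-0.7756) = 3.097 kmol/m³.
C_A = C_{A0}e^(−k₁t) = 0.03104 kmol/m³, so C_U = C_{A0}−C_A−C_D = 0.6624 kmol/m³; C_D/C_U = 4.67.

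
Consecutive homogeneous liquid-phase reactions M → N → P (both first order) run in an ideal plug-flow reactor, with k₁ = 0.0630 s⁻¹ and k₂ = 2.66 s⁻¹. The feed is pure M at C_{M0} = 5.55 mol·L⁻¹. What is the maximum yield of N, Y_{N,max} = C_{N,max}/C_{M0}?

0.0216

For a first-order series the maximum intermediate yield is C_{N,max}/C_{M0} = (k₁/k₂)^[k₂/(k₂−k₁)].
= (0.0630/2.66)^(2.66/(2.66−0.0630)) = (0.02368)^(1.024) = 0.02163.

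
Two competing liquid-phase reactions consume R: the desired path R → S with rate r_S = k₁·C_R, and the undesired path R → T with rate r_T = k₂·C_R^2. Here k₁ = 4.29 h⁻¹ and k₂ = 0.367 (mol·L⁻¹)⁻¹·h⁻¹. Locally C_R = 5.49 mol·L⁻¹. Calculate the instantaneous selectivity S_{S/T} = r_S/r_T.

S_{S/T} = r_S/r_T = (k₁·C_R)/(k₂·C_R^2) = (k₁/k₂)·C_R⁻¹.
= (4.29×5.490) / (0.367×5.490^2) = 23.55/11.06 = 2.13.
The undesired path is higher order in R, so low C_R (CSTR or dilute feed) favours S.

2.13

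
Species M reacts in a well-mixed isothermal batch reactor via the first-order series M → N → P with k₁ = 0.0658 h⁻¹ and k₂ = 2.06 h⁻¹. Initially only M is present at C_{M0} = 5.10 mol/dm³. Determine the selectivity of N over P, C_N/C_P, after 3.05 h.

For first-order series with pure M initially, C_N(t) = k₁C_{M0}/(k₂−k₁)·(e^(−k₁t) − e^(−k₂t)).
e^(−k₁t) = e^(−0.0658×3.05) = e^(−0.2007) = 0.8182; e^(−k₂t) = e^(−6.283) = 0.001868.
C_N = 0.0658×5.10/(2.06−0.0658) × (0.8182−0.001868) = 0.1683×0.8163 = 0.1374 mol/dm³.
C_M = C_{M0}e^(−k₁t) = 4.173 mol/dm³, so C_P = C_{M0}−C_M−C_N = 0.7900 mol/dm³; C_N/C_P = 0.174.

0.174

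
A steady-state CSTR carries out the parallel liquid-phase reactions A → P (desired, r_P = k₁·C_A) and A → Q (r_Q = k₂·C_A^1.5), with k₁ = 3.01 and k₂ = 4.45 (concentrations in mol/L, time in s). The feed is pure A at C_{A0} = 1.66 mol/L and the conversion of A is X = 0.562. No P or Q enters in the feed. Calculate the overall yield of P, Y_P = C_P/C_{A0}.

0.249

Exit C_A = C_{A0}(1−X) = 1.66×0.438 = 0.7271 mol/L.
A CSTR operates uniformly at the exit composition, giving r_P = 2.189 and r_Q = 2.759 (each k·C_A^n at C_A = 0.7271).
Fraction of consumed A going to P: r_P/(r_P+r_Q) = 0.4424.
C_P = 0.4424·C_{A0}·X = 0.4424×1.66×0.562 = 0.413 mol/L; Y_P = C_P/C_{A0} = 0.249.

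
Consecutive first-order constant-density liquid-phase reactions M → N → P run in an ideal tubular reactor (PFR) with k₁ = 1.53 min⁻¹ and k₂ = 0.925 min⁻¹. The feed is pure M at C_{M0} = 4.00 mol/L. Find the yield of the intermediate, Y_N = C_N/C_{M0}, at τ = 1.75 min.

0.327

The intermediate concentration in a first-order A→B→C sequence is C_N = k₁C_{M0}(e^(−k₁τ) − e^(−k₂τ))/(k₂−k₁).
e^(−k₁τ) = e^(−1.53×1.75) = e^(−2.678) = 0.06873; e^(−k₂τ) = e^(−1.619) = 0.1981.
C_N = 1.53×4.00/(0.925−1.53) × (0.06873−0.1981) = (-10.12)×(-0.1294) = 1.309 mol/L.
Y_N = C_N/C_{M0} = 1.309/4.00 = 0.327.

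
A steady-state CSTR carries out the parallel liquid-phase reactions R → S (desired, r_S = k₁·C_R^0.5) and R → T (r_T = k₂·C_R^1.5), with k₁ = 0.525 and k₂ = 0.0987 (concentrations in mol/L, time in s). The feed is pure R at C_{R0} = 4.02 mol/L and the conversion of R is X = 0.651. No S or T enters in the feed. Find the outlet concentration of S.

2.07 mol/L

Exit C_R = C_{R0}(1−X) = 4.02×0.349 = 1.403 mol/L.
A CSTR operates uniformly at the exit composition, giving r_S = 0.6218 and r_T = 0.1640 (each k·C_R^n at C_R = 1.403).
Fraction of consumed R going to S: r_S/(r_S+r_T) = 0.7913.
C_S = 0.7913·C_{R0}·X = 0.7913×4.02×0.651 = 2.07 mol/L.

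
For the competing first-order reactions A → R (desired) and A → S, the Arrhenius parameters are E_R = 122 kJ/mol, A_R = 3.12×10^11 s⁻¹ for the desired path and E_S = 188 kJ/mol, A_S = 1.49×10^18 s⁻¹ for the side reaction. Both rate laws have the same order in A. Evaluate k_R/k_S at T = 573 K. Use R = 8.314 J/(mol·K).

k_R/k_S = (A_R/A_S)·exp[−(E_R−E_S)/(RT)] = (A_R/A_S)·exp[(E_S−E_R)/(RT)].
(E_S−E_R)/(RT) = (188−122)×10³/(8.314×573) = 66000/4764 = 13.85.
k_R/k_S = (3.12×10^11/1.49×10^18)·exp(13.85) = 2.094×10^-7 × 1.039×10^6 = 0.218.

0.218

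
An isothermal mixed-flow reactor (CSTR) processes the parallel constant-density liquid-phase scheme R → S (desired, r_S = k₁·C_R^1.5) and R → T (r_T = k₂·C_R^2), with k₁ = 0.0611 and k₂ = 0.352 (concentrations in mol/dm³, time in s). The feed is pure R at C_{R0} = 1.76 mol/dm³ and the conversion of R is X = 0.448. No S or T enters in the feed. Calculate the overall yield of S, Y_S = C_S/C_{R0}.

0.0671

Exit C_R = C_{R0}(1−X) = 1.76×0.552 = 0.9715 mol/dm³.
Rates in a CSTR are evaluated at the outlet concentration: r_S = 0.0611×0.9715^1.5 = 0.05851, r_T = 0.352×0.9715^2 = 0.3322.
Fraction of consumed R going to S: r_S/(r_S+r_T) = 0.1497.
C_S = 0.1497·C_{R0}·X = 0.1497×1.76×0.448 = 0.118 mol/dm³; Y_S = C_S/C_{R0} = 0.0671.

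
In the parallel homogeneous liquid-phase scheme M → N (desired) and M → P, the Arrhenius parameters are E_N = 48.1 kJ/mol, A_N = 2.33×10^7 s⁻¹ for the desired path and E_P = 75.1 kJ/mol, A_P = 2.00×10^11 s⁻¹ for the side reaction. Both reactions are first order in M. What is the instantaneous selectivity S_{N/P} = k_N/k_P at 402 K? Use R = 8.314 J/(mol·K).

Since both paths have the same order in M, the concentration cancels and S_{N/P} = k_N/k_P = (A_N/A_P)·exp[(E_P−E_N)/(RT)].
(E_P−E_N)/(RT) = (75.1−48.1)×10³/(8.314×402) = 27000/3342 = 8.078.
k_N/k_P = (2.33×10^7/2.00×10^11)·exp(8.078) = 1.165×10^-4 × 3224 = 0.376.

0.376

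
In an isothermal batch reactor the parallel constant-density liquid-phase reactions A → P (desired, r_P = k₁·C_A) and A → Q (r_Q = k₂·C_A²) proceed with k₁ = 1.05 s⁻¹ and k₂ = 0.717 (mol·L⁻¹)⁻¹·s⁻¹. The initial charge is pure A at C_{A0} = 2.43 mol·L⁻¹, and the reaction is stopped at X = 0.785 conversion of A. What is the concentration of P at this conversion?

C_A = C_{A0}(1−X) = 0.5224 mol·L⁻¹.
Along a PFR/batch, dC_P/dC_A = −r_P/(r_P+r_Q) = −k₁/(k₁+k₂·C_A).
Integrating from C_{A0} to C_A: C_P = (1.05/0.717)·ln[(1.05+0.717·2.43)/(1.05+0.717·0.522)] = 1.464·ln(2.792/1.425) = 0.9855 mol·L⁻¹.

0.986 mol·L⁻¹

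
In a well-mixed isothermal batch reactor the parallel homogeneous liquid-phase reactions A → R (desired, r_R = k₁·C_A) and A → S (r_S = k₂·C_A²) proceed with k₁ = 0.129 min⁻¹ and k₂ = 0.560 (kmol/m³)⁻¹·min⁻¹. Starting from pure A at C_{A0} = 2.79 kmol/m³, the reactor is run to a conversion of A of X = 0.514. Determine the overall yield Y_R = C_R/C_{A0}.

C_A = C_{A0}(1−X) = 1.356 kmol/m³.
Along a PFR/batch, dC_R/dC_A = −r_R/(r_R+r_S) = −k₁/(k₁+k₂·C_A).
Integrating from C_{A0} to C_A: C_R = (0.129/0.560)·ln[(0.129+0.560·2.79)/(0.129+0.560·1.36)] = 0.2304·ln(1.691/0.8883) = 0.1483 kmol/m³.
Y_R = C_R/C_{A0} = 0.1483/2.79 = 0.0532.

0.0532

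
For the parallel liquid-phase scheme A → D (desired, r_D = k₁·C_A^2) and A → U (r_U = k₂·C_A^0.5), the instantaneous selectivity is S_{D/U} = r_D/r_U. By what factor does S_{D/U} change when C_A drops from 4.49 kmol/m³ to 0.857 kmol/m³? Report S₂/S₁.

S_{D/U} = (k₁/k₂)·C_A^1.5, so S₂/S₁ = (C_{A,2}/C_{A,1})^1.5.
= (0.857/4.49)^1.5 = (0.1909)^1.5 = 0.0834.
Selectivity toward D falls as C_A falls — high-concentration operation is favoured.

0.0834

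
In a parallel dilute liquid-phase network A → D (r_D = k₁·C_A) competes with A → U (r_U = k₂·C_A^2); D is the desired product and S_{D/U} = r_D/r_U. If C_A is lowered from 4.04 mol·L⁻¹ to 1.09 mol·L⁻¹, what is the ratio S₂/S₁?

S_{D/U} = (k₁/k₂)·C_A⁻¹, so S₂/S₁ = (C_{A,2}/C_{A,1})⁻¹.
= 4.04/1.09 = 3.71.
Selectivity toward D rises as C_A falls — low-concentration operation is favoured.

3.71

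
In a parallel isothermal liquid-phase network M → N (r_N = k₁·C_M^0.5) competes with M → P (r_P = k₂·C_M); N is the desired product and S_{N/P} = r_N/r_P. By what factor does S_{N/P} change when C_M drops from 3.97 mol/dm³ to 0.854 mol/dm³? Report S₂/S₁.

S_{N/P} = (k₁/k₂)·C_M^-0.5, so S₂/S₁ = (C_{M,2}/C_{M,1})^-0.5.
= (0.854/3.97)^(-0.5) = (0.2151)^(-0.5) = 2.16.
Selectivity toward N rises as C_M falls — low-concentration operation is favoured.

2.16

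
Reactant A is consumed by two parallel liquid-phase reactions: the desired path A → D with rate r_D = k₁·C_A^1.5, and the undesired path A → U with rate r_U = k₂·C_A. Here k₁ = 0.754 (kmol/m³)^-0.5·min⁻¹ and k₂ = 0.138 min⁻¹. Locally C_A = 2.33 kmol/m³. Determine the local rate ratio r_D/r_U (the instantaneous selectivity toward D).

S_{D/U} = r_D/r_U = (k₁·C_A^1.5)/(k₂·C_A) = (k₁/k₂)·C_A^0.5.
= (0.754×2.330^1.5) / (0.138×2.330) = 2.682/0.3215 = 8.34.
Since the desired path is higher order in A, keeping C_A high (PFR or concentrated feed) favours D.

8.34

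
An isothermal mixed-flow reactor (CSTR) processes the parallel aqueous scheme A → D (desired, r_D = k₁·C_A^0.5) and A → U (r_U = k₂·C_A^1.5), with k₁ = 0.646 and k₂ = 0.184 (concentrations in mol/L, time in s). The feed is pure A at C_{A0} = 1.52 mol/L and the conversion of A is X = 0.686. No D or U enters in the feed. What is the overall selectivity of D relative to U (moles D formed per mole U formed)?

Exit C_A = C_{A0}(1−X) = 1.52×0.314 = 0.4773 mol/L.
In a CSTR the entire volume is at exit conditions, so r_D = 0.646×0.4773^0.5 = 0.4463 and r_U = 0.184×0.4773^1.5 = 0.06067.
Overall selectivity = C_D/C_U = r_Dτ/(r_Uτ) = r_D/r_U = 7.36.

7.36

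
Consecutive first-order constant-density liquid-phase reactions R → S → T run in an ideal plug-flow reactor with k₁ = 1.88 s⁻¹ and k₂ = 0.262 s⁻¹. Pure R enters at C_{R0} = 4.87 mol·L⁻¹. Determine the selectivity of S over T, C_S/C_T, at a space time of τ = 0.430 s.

For first-order series with pure R initially, C_S(τ) = k₁C_{R0}/(k₂−k₁)·(e^(−k₁τ) − e^(−k₂τ)).
e^(−k₁τ) = e^(−1.88×0.430) = e^(−0.8084) = 0.4456; e^(−k₂τ) = e^(−0.1127) = 0.8935.
C_S = 1.88×4.87/(0.262−1.88) × (0.4456−0.8935) = (-5.659)×(-0.4479) = 2.534 mol·L⁻¹.
C_R = C_{R0}e^(−k₁τ) = 2.170 mol·L⁻¹, so C_T = C_{R0}−C_R−C_S = 0.1657 mol·L⁻¹; C_S/C_T = 15.3.

15.3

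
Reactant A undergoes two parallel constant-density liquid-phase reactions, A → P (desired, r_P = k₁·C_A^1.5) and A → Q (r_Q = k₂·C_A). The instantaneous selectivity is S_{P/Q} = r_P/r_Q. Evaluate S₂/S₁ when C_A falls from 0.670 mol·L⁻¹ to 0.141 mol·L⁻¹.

0.459

S_{P/Q} = (k₁/k₂)·C_A^0.5, so S₂/S₁ = (C_{A,2}/C_{A,1})^0.5.
= (0.141/0.670)^0.5 = (0.2104)^0.5 = 0.459.
Selectivity toward P falls as C_A falls — high-concentration operation is favoured.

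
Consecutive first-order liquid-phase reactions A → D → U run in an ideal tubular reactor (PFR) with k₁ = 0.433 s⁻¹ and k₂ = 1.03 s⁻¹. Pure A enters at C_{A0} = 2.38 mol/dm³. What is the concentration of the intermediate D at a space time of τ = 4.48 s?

For first-order series with pure A initially, C_D(τ) = k₁C_{A0}/(k₂−k₁)·(e^(−k₁τ) − e^(−k₂τ)).
e^(−k₁τ) = e^(−0.433×4.48) = e^(−1.940) = 0.1437; e^(−k₂τ) = e^(−4.614) = 0.009908.
C_D = 0.433×2.38/(1.03−0.433) × (0.1437−0.009908) = 1.726×0.1338 = 0.2310 mol/dm³.

0.231 mol/dm³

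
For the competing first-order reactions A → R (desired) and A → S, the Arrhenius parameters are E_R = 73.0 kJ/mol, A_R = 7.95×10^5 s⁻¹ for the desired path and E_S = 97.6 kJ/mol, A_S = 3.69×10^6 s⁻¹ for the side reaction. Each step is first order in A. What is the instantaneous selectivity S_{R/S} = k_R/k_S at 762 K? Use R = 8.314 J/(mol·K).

10.5

Since both paths have the same order in A, the concentration cancels and S_{R/S} = k_R/k_S = (A_R/A_S)·exp[(E_S−E_R)/(RT)].
(E_S−E_R)/(RT) = (97.6−73.0)×10³/(8.314×762) = 24600/6335 = 3.883.
k_R/k_S = (7.95×10^5/3.69×10^6)·exp(3.883) = 0.2154 × 48.57 = 10.5.
Since E_R < E_S, lowering the temperature improves selectivity toward R.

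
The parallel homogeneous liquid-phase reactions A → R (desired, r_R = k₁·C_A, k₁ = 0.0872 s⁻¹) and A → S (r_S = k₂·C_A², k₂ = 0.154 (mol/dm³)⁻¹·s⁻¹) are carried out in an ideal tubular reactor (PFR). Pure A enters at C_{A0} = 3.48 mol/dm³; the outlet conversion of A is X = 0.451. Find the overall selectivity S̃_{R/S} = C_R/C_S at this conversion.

0.215

C_A = C_{A0}(1−X) = 1.911 mol/dm³.
Along a PFR/batch, dC_R/dC_A = −r_R/(r_R+r_S) = −k₁/(k₁+k₂·C_A).
Integrating from C_{A0} to C_A: C_R = (0.0872/0.154)·ln[(0.0872+0.154·3.48)/(0.0872+0.154·1.91)] = 0.5662·ln(0.6231/0.3814) = 0.2779 mol/dm³.
C_S = (C_{A0}−C_A)−C_R = 1.292 mol/dm³; S̃_{R/S} = 0.2779/1.292 = 0.215.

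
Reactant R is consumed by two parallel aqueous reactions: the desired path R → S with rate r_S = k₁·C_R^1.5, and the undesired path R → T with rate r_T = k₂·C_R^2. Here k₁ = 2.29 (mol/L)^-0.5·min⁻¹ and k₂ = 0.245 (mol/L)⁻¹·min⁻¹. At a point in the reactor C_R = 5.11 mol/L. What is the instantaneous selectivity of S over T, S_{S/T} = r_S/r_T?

S_{S/T} = r_S/r_T = (k₁·C_R^1.5)/(k₂·C_R^2) = (k₁/k₂)·C_R^-0.5.
= (2.29×5.110^1.5) / (0.245×5.110^2) = 26.45/6.397 = 4.13.
The undesired path is higher order in R, so low C_R (CSTR or dilute feed) favours S.

4.13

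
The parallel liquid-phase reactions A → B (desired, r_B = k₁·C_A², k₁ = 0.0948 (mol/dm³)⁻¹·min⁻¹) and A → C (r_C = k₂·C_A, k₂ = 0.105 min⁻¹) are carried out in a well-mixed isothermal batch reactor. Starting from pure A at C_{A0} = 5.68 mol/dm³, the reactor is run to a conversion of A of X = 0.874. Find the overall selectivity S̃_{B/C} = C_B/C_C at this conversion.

2.41

C_A = C_{A0}(1−X) = 0.7157 mol/dm³.
Along a PFR/batch, dC_C/dC_A = −r_C/(r_B+r_C) = −k₂/(k₂+k₁·C_A).
Integrating from C_{A0} to C_A: C_C = (0.105/0.0948)·ln[(0.105+0.0948·5.68)/(0.105+0.0948·0.716)] = 1.108·ln(0.6435/0.1728) = 1.456 mol/dm³.
Then C_B = (C_{A0}−C_A) − C_C = 4.964 − 1.456 = 3.508 mol/dm³.
S̃_{B/C} = C_B/C_C = 3.508/1.456 = 2.41.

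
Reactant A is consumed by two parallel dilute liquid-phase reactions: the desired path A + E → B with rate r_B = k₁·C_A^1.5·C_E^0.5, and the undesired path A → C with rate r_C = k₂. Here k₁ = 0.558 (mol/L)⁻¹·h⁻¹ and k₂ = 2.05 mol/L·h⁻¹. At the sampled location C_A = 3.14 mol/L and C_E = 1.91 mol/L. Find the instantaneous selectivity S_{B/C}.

S_{B/C} = r_B/r_C = (k₁·C_A^1.5·C_E^0.5)/(k₂) = (k₁/k₂)·C_A^1.5·C_E^0.5.
= (0.558×3.140^1.5×1.910^0.5) / (2.05) = 4.291/2.050 = 2.09.
Since the desired path is higher order in A, keeping C_A high (PFR or concentrated feed) favours B.

2.09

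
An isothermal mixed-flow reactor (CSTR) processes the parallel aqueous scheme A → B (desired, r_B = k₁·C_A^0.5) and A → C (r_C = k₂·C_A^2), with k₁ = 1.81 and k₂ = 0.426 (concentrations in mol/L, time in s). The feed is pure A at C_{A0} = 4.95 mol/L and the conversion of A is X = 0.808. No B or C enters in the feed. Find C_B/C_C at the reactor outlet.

4.59

Exit C_A = C_{A0}(1−X) = 4.95×0.192 = 0.9504 mol/L.
A CSTR operates uniformly at the exit composition, giving r_B = 1.765 and r_C = 0.3848 (each k·C_A^n at C_A = 0.9504).
Overall selectivity = C_B/C_C = r_Bτ/(r_Cτ) = r_B/r_C = 4.59.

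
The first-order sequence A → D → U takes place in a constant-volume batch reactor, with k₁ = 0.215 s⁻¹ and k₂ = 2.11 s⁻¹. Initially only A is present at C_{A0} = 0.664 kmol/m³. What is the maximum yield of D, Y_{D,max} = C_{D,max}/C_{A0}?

For a first-order series the maximum intermediate yield is C_{D,max}/C_{A0} = (k₁/k₂)^[k₂/(k₂−k₁)].
= (0.215/2.11)^(2.11/(2.11−0.215)) = (0.1019)^(1.113) = 0.07864.

0.0786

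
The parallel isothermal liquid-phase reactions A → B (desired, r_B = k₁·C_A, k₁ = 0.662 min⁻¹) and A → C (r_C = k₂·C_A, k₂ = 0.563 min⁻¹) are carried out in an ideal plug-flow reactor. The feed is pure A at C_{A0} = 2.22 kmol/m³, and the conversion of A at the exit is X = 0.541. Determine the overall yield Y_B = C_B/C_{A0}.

0.292

C_A = C_{A0}(1−X) = 1.019 kmol/m³.
Both paths are first order in A, so the instantaneous fraction to B is constant: dC_B/d(−C_A) = k₁/(k₁+k₂) = 0.5404.
C_B = 0.5404·(C_{A0}−C_A) = 0.5404×1.201 = 0.649 kmol/m³.
Y_B = C_B/C_{A0} = 0.6490/2.22 = 0.292.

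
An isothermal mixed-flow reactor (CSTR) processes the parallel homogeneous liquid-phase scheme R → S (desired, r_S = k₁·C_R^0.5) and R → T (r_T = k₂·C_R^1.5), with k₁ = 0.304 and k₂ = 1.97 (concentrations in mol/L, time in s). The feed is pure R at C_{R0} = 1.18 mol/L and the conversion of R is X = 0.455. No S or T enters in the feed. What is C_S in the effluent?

0.104 mol/L

Exit C_R = C_{R0}(1−X) = 1.18×0.545 = 0.6431 mol/L.
Rates in a CSTR are evaluated at the outlet concentration: r_S = 0.304×0.6431^0.5 = 0.2438, r_T = 1.97×0.6431^1.5 = 1.016.
Fraction of consumed R going to S: r_S/(r_S+r_T) = 0.1935.
C_S = 0.1935·C_{R0}·X = 0.1935×1.18×0.455 = 0.104 mol/L.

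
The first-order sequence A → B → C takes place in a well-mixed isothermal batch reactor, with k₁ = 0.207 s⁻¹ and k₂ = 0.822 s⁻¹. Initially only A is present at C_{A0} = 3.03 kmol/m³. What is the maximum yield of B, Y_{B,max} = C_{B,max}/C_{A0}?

0.158

For a first-order series the maximum intermediate yield is C_{B,max}/C_{A0} = (k₁/k₂)^[k₂/(k₂−k₁)].
= (0.207/0.822)^(0.822/(0.822−0.207)) = (0.2518)^(1.337) = 0.1583.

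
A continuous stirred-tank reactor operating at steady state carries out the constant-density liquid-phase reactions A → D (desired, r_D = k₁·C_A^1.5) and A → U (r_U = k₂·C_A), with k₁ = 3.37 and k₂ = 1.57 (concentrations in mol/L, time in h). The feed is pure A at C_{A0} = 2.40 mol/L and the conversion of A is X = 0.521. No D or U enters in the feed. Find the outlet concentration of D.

0.872 mol/L

Exit C_A = C_{A0}(1−X) = 2.40×0.479 = 1.150 mol/L.
Rates in a CSTR are evaluated at the outlet concentration: r_D = 3.37×1.150^1.5 = 4.154, r_U = 1.57×1.150 = 1.805.
Fraction of consumed A going to D: r_D/(r_D+r_U) = 0.6971.
C_D = 0.6971·C_{A0}·X = 0.6971×2.40×0.521 = 0.872 mol/L.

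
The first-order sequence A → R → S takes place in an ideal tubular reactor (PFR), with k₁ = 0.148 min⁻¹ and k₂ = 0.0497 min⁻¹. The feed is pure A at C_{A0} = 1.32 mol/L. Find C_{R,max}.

0.760 mol/L

At the optimum, C_{R,max}/C_{A0} = (k₁/k₂)^[k₂/(k₂−k₁)].
= (0.148/0.0497)^(0.0497/(0.0497−0.148)) = (2.978)^(-0.5056) = 0.5760.
C_{R,max} = 0.5760×1.32 = 0.760 mol/L.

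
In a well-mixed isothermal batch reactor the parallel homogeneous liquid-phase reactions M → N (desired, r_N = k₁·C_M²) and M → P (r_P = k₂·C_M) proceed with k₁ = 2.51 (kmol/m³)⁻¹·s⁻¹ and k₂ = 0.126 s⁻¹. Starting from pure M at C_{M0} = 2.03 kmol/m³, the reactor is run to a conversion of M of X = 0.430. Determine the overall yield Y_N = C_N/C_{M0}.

C_M = C_{M0}(1−X) = 1.157 kmol/m³.
Along a PFR/batch, dC_P/dC_M = −r_P/(r_N+r_P) = −k₂/(k₂+k₁·C_M).
Integrating from C_{M0} to C_M: C_P = (0.126/2.51)·ln[(0.126+2.51·2.03)/(0.126+2.51·1.16)] = 0.05020·ln(5.221/3.030) = 0.02731 kmol/m³.
Then C_N = (C_{M0}−C_M) − C_P = 0.8729 − 0.02731 = 0.8456 kmol/m³.
Y_N = C_N/C_{M0} = 0.8456/2.03 = 0.417.

0.417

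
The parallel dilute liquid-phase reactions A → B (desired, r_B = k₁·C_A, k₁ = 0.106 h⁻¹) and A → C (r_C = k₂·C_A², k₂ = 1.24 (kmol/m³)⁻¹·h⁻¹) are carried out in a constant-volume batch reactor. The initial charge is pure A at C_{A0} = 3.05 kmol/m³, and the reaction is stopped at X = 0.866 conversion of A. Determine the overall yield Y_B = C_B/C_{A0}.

0.0518

C_A = C_{A0}(1−X) = 0.4087 kmol/m³.
Along a PFR/batch, dC_B/dC_A = −r_B/(r_B+r_C) = −k₁/(k₁+k₂·C_A).
Integrating from C_{A0} to C_A: C_B = (0.106/1.24)·ln[(0.106+1.24·3.05)/(0.106+1.24·0.409)] = 0.08548·ln(3.888/0.6128) = 0.1579 kmol/m³.
Y_B = C_B/C_{A0} = 0.1579/3.05 = 0.0518.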